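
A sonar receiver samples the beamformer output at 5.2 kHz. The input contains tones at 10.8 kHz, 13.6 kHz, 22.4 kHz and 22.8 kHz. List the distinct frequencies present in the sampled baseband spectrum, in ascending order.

fs/2 = 2.6 kHz.
10.8 kHz mod fs = 0.4 kHz.
0.4 kHz ≤ fs/2 = 2.6 kHz, appears at 0.4 kHz.
13.6 kHz mod fs = 3.2 kHz.
3.2 kHz > fs/2 = 2.6 kHz, folds to fs − 3.2 kHz = 2 kHz.
22.4 kHz mod fs = 1.6 kHz.
1.6 kHz ≤ fs/2 = 2.6 kHz, appears at 1.6 kHz.
22.8 kHz mod fs = 2 kHz.
2 kHz ≤ fs/2 = 2.6 kHz, appears at 2 kHz.
Distinct values: {0.4 kHz, 1.6 kHz, 2 kHz}.

0.4 kHz, 1.6 kHz, 2 kHz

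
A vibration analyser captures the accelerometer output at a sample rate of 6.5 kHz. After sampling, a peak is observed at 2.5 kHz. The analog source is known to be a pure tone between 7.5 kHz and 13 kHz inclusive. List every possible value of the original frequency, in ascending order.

Frequencies that alias to 2.5 kHz are k·fs ± 2.5 kHz for integer k ≥ 0.
k=0: 2.5 kHz.
k=1: 4 kHz, 9 kHz.
k=2: 10.5 kHz, 15.5 kHz.
k=3: 17 kHz, 22 kHz.
Within [7.5 kHz, 13 kHz]: 9 kHz, 10.5 kHz.

9 kHz, 10.5 kHz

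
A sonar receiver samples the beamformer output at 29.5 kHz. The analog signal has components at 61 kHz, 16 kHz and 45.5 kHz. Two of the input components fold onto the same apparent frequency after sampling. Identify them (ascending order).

fs/2 = 14.75 kHz.
61 kHz mod fs = 2 kHz.
2 kHz ≤ fs/2 = 14.75 kHz, appears at 2 kHz.
16 kHz > fs/2 = 14.75 kHz, folds to fs − 16 kHz = 13.5 kHz.
45.5 kHz mod fs = 16 kHz.
16 kHz > fs/2 = 14.75 kHz, folds to fs − 16 kHz = 13.5 kHz.
16 kHz and 45.5 kHz both map to 13.5 kHz.

16 kHz, 45.5 kHz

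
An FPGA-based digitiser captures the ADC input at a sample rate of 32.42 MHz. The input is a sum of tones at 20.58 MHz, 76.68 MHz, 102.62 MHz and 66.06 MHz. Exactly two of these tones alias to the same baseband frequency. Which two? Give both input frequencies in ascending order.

20.58 MHz, 76.68 MHz

fs/2 = 16.21 MHz.
20.58 MHz > fs/2 = 16.21 MHz, folds to fs − 20.58 MHz = 11.84 MHz.
76.68 MHz mod fs = 11.84 MHz.
11.84 MHz ≤ fs/2 = 16.21 MHz, appears at 11.84 MHz.
102.62 MHz mod fs = 5.36 MHz.
5.36 MHz ≤ fs/2 = 16.21 MHz, appears at 5.36 MHz.
66.06 MHz mod fs = 1.22 MHz.
1.22 MHz ≤ fs/2 = 16.21 MHz, appears at 1.22 MHz.
20.58 MHz and 76.68 MHz both map to 11.84 MHz.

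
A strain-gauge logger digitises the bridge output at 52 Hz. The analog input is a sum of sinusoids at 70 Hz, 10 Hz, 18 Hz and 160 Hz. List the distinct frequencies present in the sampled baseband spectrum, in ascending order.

4 Hz, 10 Hz, 18 Hz

fs/2 = 26 Hz.
70 Hz mod fs = 18 Hz.
18 Hz ≤ fs/2 = 26 Hz, appears at 18 Hz.
10 Hz ≤ fs/2 = 26 Hz, passes unchanged.
18 Hz ≤ fs/2 = 26 Hz, passes unchanged.
160 Hz mod fs = 4 Hz.
4 Hz ≤ fs/2 = 26 Hz, appears at 4 Hz.
Distinct values: {4 Hz, 10 Hz, 18 Hz}.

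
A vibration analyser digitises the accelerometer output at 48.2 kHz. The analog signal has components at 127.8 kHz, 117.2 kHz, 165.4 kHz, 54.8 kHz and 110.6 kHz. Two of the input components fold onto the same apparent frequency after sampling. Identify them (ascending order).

fs/2 = 24.1 kHz.
127.8 kHz mod fs = 31.4 kHz.
31.4 kHz > fs/2 = 24.1 kHz, folds to fs − 31.4 kHz = 16.8 kHz.
117.2 kHz mod fs = 20.8 kHz.
20.8 kHz ≤ fs/2 = 24.1 kHz, appears at 20.8 kHz.
165.4 kHz mod fs = 20.8 kHz.
20.8 kHz ≤ fs/2 = 24.1 kHz, appears at 20.8 kHz.
54.8 kHz mod fs = 6.6 kHz.
6.6 kHz ≤ fs/2 = 24.1 kHz, appears at 6.6 kHz.
110.6 kHz mod fs = 14.2 kHz.
14.2 kHz ≤ fs/2 = 24.1 kHz, appears at 14.2 kHz.
117.2 kHz and 165.4 kHz both map to 20.8 kHz.

117.2 kHz, 165.4 kHz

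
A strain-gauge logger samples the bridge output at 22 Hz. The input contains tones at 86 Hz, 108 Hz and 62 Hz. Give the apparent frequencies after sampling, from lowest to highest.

fs/2 = 11 Hz.
86 Hz mod fs = 20 Hz.
20 Hz > fs/2 = 11 Hz, folds to fs − 20 Hz = 2 Hz.
108 Hz mod fs = 20 Hz.
20 Hz > fs/2 = 11 Hz, folds to fs − 20 Hz = 2 Hz.
62 Hz mod fs = 18 Hz.
18 Hz > fs/2 = 11 Hz, folds to fs − 18 Hz = 4 Hz.
Distinct values: {2 Hz, 4 Hz}.

2 Hz, 4 Hz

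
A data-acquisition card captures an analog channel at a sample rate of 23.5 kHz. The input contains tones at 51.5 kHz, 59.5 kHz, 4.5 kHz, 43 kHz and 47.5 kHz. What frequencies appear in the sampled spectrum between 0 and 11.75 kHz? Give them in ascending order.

0.5 kHz, 4 kHz, 4.5 kHz, 11 kHz

fs/2 = 11.75 kHz.
51.5 kHz mod fs = 4.5 kHz.
4.5 kHz ≤ fs/2 = 11.75 kHz, appears at 4.5 kHz.
59.5 kHz mod fs = 12.5 kHz.
12.5 kHz > fs/2 = 11.75 kHz, folds to fs − 12.5 kHz = 11 kHz.
4.5 kHz ≤ fs/2 = 11.75 kHz, passes unchanged.
43 kHz mod fs = 19.5 kHz.
19.5 kHz > fs/2 = 11.75 kHz, folds to fs − 19.5 kHz = 4 kHz.
47.5 kHz mod fs = 0.5 kHz.
0.5 kHz ≤ fs/2 = 11.75 kHz, appears at 0.5 kHz.
Distinct values: {0.5 kHz, 4 kHz, 4.5 kHz, 11 kHz}.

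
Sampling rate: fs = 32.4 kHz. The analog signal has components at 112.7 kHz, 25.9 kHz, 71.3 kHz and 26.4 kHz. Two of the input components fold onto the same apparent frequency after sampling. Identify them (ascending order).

25.9 kHz, 71.3 kHz

fs/2 = 16.2 kHz.
112.7 kHz mod fs = 15.5 kHz.
15.5 kHz ≤ fs/2 = 16.2 kHz, appears at 15.5 kHz.
25.9 kHz > fs/2 = 16.2 kHz, folds to fs − 25.9 kHz = 6.5 kHz.
71.3 kHz mod fs = 6.5 kHz.
6.5 kHz ≤ fs/2 = 16.2 kHz, appears at 6.5 kHz.
26.4 kHz > fs/2 = 16.2 kHz, folds to fs − 26.4 kHz = 6 kHz.
25.9 kHz and 71.3 kHz both map to 6.5 kHz.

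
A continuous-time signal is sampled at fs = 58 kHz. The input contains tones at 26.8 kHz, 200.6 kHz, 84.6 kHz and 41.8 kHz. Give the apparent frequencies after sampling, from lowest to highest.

16.2 kHz, 26.6 kHz, 26.8 kHz

fs/2 = 29 kHz.
26.8 kHz ≤ fs/2 = 29 kHz, passes unchanged.
200.6 kHz mod fs = 26.6 kHz.
26.6 kHz ≤ fs/2 = 29 kHz, appears at 26.6 kHz.
84.6 kHz mod fs = 26.6 kHz.
26.6 kHz ≤ fs/2 = 29 kHz, appears at 26.6 kHz.
41.8 kHz > fs/2 = 29 kHz, folds to fs − 41.8 kHz = 16.2 kHz.
Distinct values: {16.2 kHz, 26.6 kHz, 26.8 kHz}.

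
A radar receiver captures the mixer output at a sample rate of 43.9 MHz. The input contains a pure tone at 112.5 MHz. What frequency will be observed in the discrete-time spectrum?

112.5 MHz mod fs = 24.7 MHz.
24.7 MHz > fs/2 = 21.95 MHz, folds to fs − 24.7 MHz = 19.2 MHz.

19.2 MHz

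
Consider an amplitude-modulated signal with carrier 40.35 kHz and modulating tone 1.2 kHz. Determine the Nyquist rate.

AM sidebands sit at fc ± fm = 39.15 kHz and 41.55 kHz.
Highest-frequency component: 41.55 kHz.
Nyquist rate = 2 × 41.55 kHz = 83.1 kHz.

83.1 kHz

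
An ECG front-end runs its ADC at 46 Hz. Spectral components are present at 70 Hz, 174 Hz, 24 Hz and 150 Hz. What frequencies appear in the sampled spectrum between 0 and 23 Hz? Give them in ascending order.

fs/2 = 23 Hz.
70 Hz mod fs = 24 Hz.
24 Hz > fs/2 = 23 Hz, folds to fs − 24 Hz = 22 Hz.
174 Hz mod fs = 36 Hz.
36 Hz > fs/2 = 23 Hz, folds to fs − 36 Hz = 10 Hz.
24 Hz > fs/2 = 23 Hz, folds to fs − 24 Hz = 22 Hz.
150 Hz mod fs = 12 Hz.
12 Hz ≤ fs/2 = 23 Hz, appears at 12 Hz.
Distinct values: {10 Hz, 12 Hz, 22 Hz}.

10 Hz, 12 Hz, 22 Hz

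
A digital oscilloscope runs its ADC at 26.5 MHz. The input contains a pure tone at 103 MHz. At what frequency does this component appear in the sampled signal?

3 MHz

103 MHz mod fs = 23.5 MHz.
23.5 MHz > fs/2 = 13.25 MHz, folds to fs − 23.5 MHz = 3 MHz.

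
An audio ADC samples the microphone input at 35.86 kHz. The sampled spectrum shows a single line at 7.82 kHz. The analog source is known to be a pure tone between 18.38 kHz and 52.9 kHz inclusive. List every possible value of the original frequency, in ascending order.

28.04 kHz, 43.68 kHz

Frequencies that alias to 7.82 kHz are k·fs ± 7.82 kHz for integer k ≥ 0.
k=0: 7.82 kHz.
k=1: 28.04 kHz, 43.68 kHz.
k=2: 63.9 kHz, 79.54 kHz.
Within [18.38 kHz, 52.9 kHz]: 28.04 kHz, 43.68 kHz.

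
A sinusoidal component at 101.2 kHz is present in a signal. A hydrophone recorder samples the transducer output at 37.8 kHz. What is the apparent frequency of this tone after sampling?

12.2 kHz

101.2 kHz mod fs = 25.6 kHz.
25.6 kHz > fs/2 = 18.9 kHz, folds to fs − 25.6 kHz = 12.2 kHz.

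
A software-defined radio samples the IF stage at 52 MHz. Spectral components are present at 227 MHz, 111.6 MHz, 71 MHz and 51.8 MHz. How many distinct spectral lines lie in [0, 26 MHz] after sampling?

fs/2 = 26 MHz.
227 MHz mod fs = 19 MHz.
19 MHz ≤ fs/2 = 26 MHz, appears at 19 MHz.
111.6 MHz mod fs = 7.6 MHz.
7.6 MHz ≤ fs/2 = 26 MHz, appears at 7.6 MHz.
71 MHz mod fs = 19 MHz.
19 MHz ≤ fs/2 = 26 MHz, appears at 19 MHz.
51.8 MHz > fs/2 = 26 MHz, folds to fs − 51.8 MHz = 0.2 MHz.
Distinct values: {0.2 MHz, 7.6 MHz, 19 MHz} → 3.

3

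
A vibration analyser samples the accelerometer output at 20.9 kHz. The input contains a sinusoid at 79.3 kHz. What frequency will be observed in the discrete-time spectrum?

4.3 kHz

79.3 kHz mod fs = 16.6 kHz.
16.6 kHz > fs/2 = 10.45 kHz, folds to fs − 16.6 kHz = 4.3 kHz.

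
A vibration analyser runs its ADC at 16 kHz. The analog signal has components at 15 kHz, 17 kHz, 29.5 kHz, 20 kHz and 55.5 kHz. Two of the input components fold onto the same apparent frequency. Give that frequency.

fs/2 = 8 kHz.
15 kHz > fs/2 = 8 kHz, folds to fs − 15 kHz = 1 kHz.
17 kHz mod fs = 1 kHz.
1 kHz ≤ fs/2 = 8 kHz, appears at 1 kHz.
29.5 kHz mod fs = 13.5 kHz.
13.5 kHz > fs/2 = 8 kHz, folds to fs − 13.5 kHz = 2.5 kHz.
20 kHz mod fs = 4 kHz.
4 kHz ≤ fs/2 = 8 kHz, appears at 4 kHz.
55.5 kHz mod fs = 7.5 kHz.
7.5 kHz ≤ fs/2 = 8 kHz, appears at 7.5 kHz.
15 kHz and 17 kHz both map to 1 kHz.

1 kHz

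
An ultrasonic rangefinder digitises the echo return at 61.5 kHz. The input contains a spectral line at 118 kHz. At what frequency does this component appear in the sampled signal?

5 kHz

118 kHz mod fs = 56.5 kHz.
56.5 kHz > fs/2 = 30.75 kHz, folds to fs − 56.5 kHz = 5 kHz.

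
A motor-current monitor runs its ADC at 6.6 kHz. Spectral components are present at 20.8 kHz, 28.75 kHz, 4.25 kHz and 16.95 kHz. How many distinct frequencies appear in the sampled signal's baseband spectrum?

fs/2 = 3.3 kHz.
20.8 kHz mod fs = 1 kHz.
1 kHz ≤ fs/2 = 3.3 kHz, appears at 1 kHz.
28.75 kHz mod fs = 2.35 kHz.
2.35 kHz ≤ fs/2 = 3.3 kHz, appears at 2.35 kHz.
4.25 kHz > fs/2 = 3.3 kHz, folds to fs − 4.25 kHz = 2.35 kHz.
16.95 kHz mod fs = 3.75 kHz.
3.75 kHz > fs/2 = 3.3 kHz, folds to fs − 3.75 kHz = 2.85 kHz.
Distinct values: {1 kHz, 2.35 kHz, 2.85 kHz} → 3.

3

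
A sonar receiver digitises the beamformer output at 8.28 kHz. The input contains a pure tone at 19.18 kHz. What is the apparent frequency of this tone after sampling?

19.18 kHz mod fs = 2.62 kHz.
2.62 kHz ≤ fs/2 = 4.14 kHz, appears at 2.62 kHz.

2.62 kHz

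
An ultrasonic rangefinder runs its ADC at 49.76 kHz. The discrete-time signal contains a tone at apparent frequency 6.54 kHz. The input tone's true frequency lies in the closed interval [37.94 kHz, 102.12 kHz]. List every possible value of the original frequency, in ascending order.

Frequencies that alias to 6.54 kHz are k·fs ± 6.54 kHz for integer k ≥ 0.
k=0: 6.54 kHz.
k=1: 43.22 kHz, 56.3 kHz.
k=2: 92.98 kHz, 106.06 kHz.
k=3: 142.74 kHz, 155.82 kHz.
Within [37.94 kHz, 102.12 kHz]: 43.22 kHz, 56.3 kHz, 92.98 kHz.

43.22 kHz, 56.3 kHz, 92.98 kHz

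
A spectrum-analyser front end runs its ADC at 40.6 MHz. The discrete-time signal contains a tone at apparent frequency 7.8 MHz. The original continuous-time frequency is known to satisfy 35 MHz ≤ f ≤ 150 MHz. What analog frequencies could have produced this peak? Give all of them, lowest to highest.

Frequencies that alias to 7.8 MHz are k·fs ± 7.8 MHz for integer k ≥ 0.
k=0: 7.8 MHz.
k=1: 32.8 MHz, 48.4 MHz.
k=2: 73.4 MHz, 89 MHz.
k=3: 114 MHz, 129.6 MHz.
k=4: 154.6 MHz, 170.2 MHz.
Within [35 MHz, 150 MHz]: 48.4 MHz, 73.4 MHz, 89 MHz, 114 MHz, 129.6 MHz.

48.4 MHz, 73.4 MHz, 89 MHz, 114 MHz, 129.6 MHz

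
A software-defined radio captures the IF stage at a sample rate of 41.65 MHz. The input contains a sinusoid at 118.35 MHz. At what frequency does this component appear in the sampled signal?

6.6 MHz

118.35 MHz mod fs = 35.05 MHz.
35.05 MHz > fs/2 = 20.825 MHz, folds to fs − 35.05 MHz = 6.6 MHz.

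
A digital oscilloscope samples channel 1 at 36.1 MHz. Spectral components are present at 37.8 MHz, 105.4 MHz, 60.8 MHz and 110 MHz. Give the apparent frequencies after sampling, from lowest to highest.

1.7 MHz, 2.9 MHz, 11.4 MHz

fs/2 = 18.05 MHz.
37.8 MHz mod fs = 1.7 MHz.
1.7 MHz ≤ fs/2 = 18.05 MHz, appears at 1.7 MHz.
105.4 MHz mod fs = 33.2 MHz.
33.2 MHz > fs/2 = 18.05 MHz, folds to fs − 33.2 MHz = 2.9 MHz.
60.8 MHz mod fs = 24.7 MHz.
24.7 MHz > fs/2 = 18.05 MHz, folds to fs − 24.7 MHz = 11.4 MHz.
110 MHz mod fs = 1.7 MHz.
1.7 MHz ≤ fs/2 = 18.05 MHz, appears at 1.7 MHz.
Distinct values: {1.7 MHz, 2.9 MHz, 11.4 MHz}.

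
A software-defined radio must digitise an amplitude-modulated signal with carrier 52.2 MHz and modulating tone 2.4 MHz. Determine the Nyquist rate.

109.2 MHz

AM sidebands sit at fc ± fm = 49.8 MHz and 54.6 MHz.
Highest-frequency component: 54.6 MHz.
Nyquist rate = 2 × 54.6 MHz = 109.2 MHz.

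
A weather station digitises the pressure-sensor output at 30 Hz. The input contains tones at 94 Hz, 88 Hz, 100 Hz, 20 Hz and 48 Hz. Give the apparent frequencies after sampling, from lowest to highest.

2 Hz, 4 Hz, 10 Hz, 12 Hz

fs/2 = 15 Hz.
94 Hz mod fs = 4 Hz.
4 Hz ≤ fs/2 = 15 Hz, appears at 4 Hz.
88 Hz mod fs = 28 Hz.
28 Hz > fs/2 = 15 Hz, folds to fs − 28 Hz = 2 Hz.
100 Hz mod fs = 10 Hz.
10 Hz ≤ fs/2 = 15 Hz, appears at 10 Hz.
20 Hz > fs/2 = 15 Hz, folds to fs − 20 Hz = 10 Hz.
48 Hz mod fs = 18 Hz.
18 Hz > fs/2 = 15 Hz, folds to fs − 18 Hz = 12 Hz.
Distinct values: {2 Hz, 4 Hz, 10 Hz, 12 Hz}.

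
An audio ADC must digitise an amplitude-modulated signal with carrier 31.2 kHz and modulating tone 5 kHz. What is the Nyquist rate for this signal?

72.4 kHz

AM sidebands sit at fc ± fm = 26.2 kHz and 36.2 kHz.
Highest-frequency component: 36.2 kHz.
Nyquist rate = 2 × 36.2 kHz = 72.4 kHz.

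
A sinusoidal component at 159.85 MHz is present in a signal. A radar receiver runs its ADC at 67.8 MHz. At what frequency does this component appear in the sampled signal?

159.85 MHz mod fs = 24.25 MHz.
24.25 MHz ≤ fs/2 = 33.9 MHz, appears at 24.25 MHz.

24.25 MHz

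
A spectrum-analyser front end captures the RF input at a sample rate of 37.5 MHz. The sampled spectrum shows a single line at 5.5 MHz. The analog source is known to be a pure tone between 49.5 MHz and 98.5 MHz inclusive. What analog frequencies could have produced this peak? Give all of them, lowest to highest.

69.5 MHz, 80.5 MHz

Frequencies that alias to 5.5 MHz are k·fs ± 5.5 MHz for integer k ≥ 0.
k=0: 5.5 MHz.
k=1: 32 MHz, 43 MHz.
k=2: 69.5 MHz, 80.5 MHz.
k=3: 107 MHz, 118 MHz.
Within [49.5 MHz, 98.5 MHz]: 69.5 MHz, 80.5 MHz.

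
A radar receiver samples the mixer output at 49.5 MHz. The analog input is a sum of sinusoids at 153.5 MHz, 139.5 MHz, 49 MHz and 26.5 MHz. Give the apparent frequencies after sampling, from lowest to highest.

fs/2 = 24.75 MHz.
153.5 MHz mod fs = 5 MHz.
5 MHz ≤ fs/2 = 24.75 MHz, appears at 5 MHz.
139.5 MHz mod fs = 40.5 MHz.
40.5 MHz > fs/2 = 24.75 MHz, folds to fs − 40.5 MHz = 9 MHz.
49 MHz > fs/2 = 24.75 MHz, folds to fs − 49 MHz = 0.5 MHz.
26.5 MHz > fs/2 = 24.75 MHz, folds to fs − 26.5 MHz = 23 MHz.
Distinct values: {0.5 MHz, 5 MHz, 9 MHz, 23 MHz}.

0.5 MHz, 5 MHz, 9 MHz, 23 MHz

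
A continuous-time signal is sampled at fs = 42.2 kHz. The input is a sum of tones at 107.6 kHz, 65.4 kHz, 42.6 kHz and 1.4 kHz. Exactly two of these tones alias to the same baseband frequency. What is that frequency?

19 kHz

fs/2 = 21.1 kHz.
107.6 kHz mod fs = 23.2 kHz.
23.2 kHz > fs/2 = 21.1 kHz, folds to fs − 23.2 kHz = 19 kHz.
65.4 kHz mod fs = 23.2 kHz.
23.2 kHz > fs/2 = 21.1 kHz, folds to fs − 23.2 kHz = 19 kHz.
42.6 kHz mod fs = 0.4 kHz.
0.4 kHz ≤ fs/2 = 21.1 kHz, appears at 0.4 kHz.
1.4 kHz ≤ fs/2 = 21.1 kHz, passes unchanged.
65.4 kHz and 107.6 kHz both map to 19 kHz.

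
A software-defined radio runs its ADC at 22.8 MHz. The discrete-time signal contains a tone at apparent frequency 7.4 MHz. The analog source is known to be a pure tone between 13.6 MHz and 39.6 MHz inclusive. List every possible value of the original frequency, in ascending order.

Frequencies that alias to 7.4 MHz are k·fs ± 7.4 MHz for integer k ≥ 0.
k=0: 7.4 MHz.
k=1: 15.4 MHz, 30.2 MHz.
k=2: 38.2 MHz, 53 MHz.
k=3: 61 MHz, 75.8 MHz.
Within [13.6 MHz, 39.6 MHz]: 15.4 MHz, 30.2 MHz, 38.2 MHz.

15.4 MHz, 30.2 MHz, 38.2 MHz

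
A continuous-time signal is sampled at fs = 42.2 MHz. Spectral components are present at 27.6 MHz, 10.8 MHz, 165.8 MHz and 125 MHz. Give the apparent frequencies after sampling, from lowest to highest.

fs/2 = 21.1 MHz.
27.6 MHz > fs/2 = 21.1 MHz, folds to fs − 27.6 MHz = 14.6 MHz.
10.8 MHz ≤ fs/2 = 21.1 MHz, passes unchanged.
165.8 MHz mod fs = 39.2 MHz.
39.2 MHz > fs/2 = 21.1 MHz, folds to fs − 39.2 MHz = 3 MHz.
125 MHz mod fs = 40.6 MHz.
40.6 MHz > fs/2 = 21.1 MHz, folds to fs − 40.6 MHz = 1.6 MHz.
Distinct values: {1.6 MHz, 3 MHz, 10.8 MHz, 14.6 MHz}.

1.6 MHz, 3 MHz, 10.8 MHz, 14.6 MHz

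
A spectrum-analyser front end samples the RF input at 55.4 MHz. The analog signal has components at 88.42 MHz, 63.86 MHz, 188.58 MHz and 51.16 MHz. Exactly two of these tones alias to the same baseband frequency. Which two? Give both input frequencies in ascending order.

fs/2 = 27.7 MHz.
88.42 MHz mod fs = 33.02 MHz.
33.02 MHz > fs/2 = 27.7 MHz, folds to fs − 33.02 MHz = 22.38 MHz.
63.86 MHz mod fs = 8.46 MHz.
8.46 MHz ≤ fs/2 = 27.7 MHz, appears at 8.46 MHz.
188.58 MHz mod fs = 22.38 MHz.
22.38 MHz ≤ fs/2 = 27.7 MHz, appears at 22.38 MHz.
51.16 MHz > fs/2 = 27.7 MHz, folds to fs − 51.16 MHz = 4.24 MHz.
88.42 MHz and 188.58 MHz both map to 22.38 MHz.

88.42 MHz, 188.58 MHz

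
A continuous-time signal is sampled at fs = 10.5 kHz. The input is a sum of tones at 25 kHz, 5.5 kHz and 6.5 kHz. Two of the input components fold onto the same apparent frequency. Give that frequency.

4 kHz

fs/2 = 5.25 kHz.
25 kHz mod fs = 4 kHz.
4 kHz ≤ fs/2 = 5.25 kHz, appears at 4 kHz.
5.5 kHz > fs/2 = 5.25 kHz, folds to fs − 5.5 kHz = 5 kHz.
6.5 kHz > fs/2 = 5.25 kHz, folds to fs − 6.5 kHz = 4 kHz.
6.5 kHz and 25 kHz both map to 4 kHz.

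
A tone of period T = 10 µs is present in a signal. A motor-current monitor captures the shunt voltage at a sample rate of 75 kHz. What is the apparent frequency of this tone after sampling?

25 kHz

T = 10 µs → f = 1/T = 100 kHz.
100 kHz mod fs = 25 kHz.
25 kHz ≤ fs/2 = 37.5 kHz, appears at 25 kHz.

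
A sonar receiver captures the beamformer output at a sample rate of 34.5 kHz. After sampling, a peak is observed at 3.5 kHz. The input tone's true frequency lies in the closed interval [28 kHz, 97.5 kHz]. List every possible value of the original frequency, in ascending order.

31 kHz, 38 kHz, 65.5 kHz, 72.5 kHz

Frequencies that alias to 3.5 kHz are k·fs ± 3.5 kHz for integer k ≥ 0.
k=0: 3.5 kHz.
k=1: 31 kHz, 38 kHz.
k=2: 65.5 kHz, 72.5 kHz.
k=3: 100 kHz, 107 kHz.
Within [28 kHz, 97.5 kHz]: 31 kHz, 38 kHz, 65.5 kHz, 72.5 kHz.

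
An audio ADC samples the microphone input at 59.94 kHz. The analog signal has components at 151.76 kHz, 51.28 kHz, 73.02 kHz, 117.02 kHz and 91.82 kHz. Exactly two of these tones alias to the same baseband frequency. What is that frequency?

28.06 kHz

fs/2 = 29.97 kHz.
151.76 kHz mod fs = 31.88 kHz.
31.88 kHz > fs/2 = 29.97 kHz, folds to fs − 31.88 kHz = 28.06 kHz.
51.28 kHz > fs/2 = 29.97 kHz, folds to fs − 51.28 kHz = 8.66 kHz.
73.02 kHz mod fs = 13.08 kHz.
13.08 kHz ≤ fs/2 = 29.97 kHz, appears at 13.08 kHz.
117.02 kHz mod fs = 57.08 kHz.
57.08 kHz > fs/2 = 29.97 kHz, folds to fs − 57.08 kHz = 2.86 kHz.
91.82 kHz mod fs = 31.88 kHz.
31.88 kHz > fs/2 = 29.97 kHz, folds to fs − 31.88 kHz = 28.06 kHz.
91.82 kHz and 151.76 kHz both map to 28.06 kHz.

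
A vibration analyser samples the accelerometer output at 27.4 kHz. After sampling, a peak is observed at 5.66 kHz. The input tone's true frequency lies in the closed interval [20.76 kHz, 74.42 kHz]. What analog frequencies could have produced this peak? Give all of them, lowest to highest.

Frequencies that alias to 5.66 kHz are k·fs ± 5.66 kHz for integer k ≥ 0.
k=0: 5.66 kHz.
k=1: 21.74 kHz, 33.06 kHz.
k=2: 49.14 kHz, 60.46 kHz.
k=3: 76.54 kHz, 87.86 kHz.
Within [20.76 kHz, 74.42 kHz]: 21.74 kHz, 33.06 kHz, 49.14 kHz, 60.46 kHz.

21.74 kHz, 33.06 kHz, 49.14 kHz, 60.46 kHz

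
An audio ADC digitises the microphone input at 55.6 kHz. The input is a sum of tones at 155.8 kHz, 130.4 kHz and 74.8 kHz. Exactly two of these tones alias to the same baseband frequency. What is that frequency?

19.2 kHz

fs/2 = 27.8 kHz.
155.8 kHz mod fs = 44.6 kHz.
44.6 kHz > fs/2 = 27.8 kHz, folds to fs − 44.6 kHz = 11 kHz.
130.4 kHz mod fs = 19.2 kHz.
19.2 kHz ≤ fs/2 = 27.8 kHz, appears at 19.2 kHz.
74.8 kHz mod fs = 19.2 kHz.
19.2 kHz ≤ fs/2 = 27.8 kHz, appears at 19.2 kHz.
74.8 kHz and 130.4 kHz both map to 19.2 kHz.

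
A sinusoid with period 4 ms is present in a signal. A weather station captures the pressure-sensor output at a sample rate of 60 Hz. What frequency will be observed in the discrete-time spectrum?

10 Hz

T = 4 ms → f = 1/T = 250 Hz.
250 Hz mod fs = 10 Hz.
10 Hz ≤ fs/2 = 30 Hz, appears at 10 Hz.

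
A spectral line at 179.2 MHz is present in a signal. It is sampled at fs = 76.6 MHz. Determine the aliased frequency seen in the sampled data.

26 MHz

179.2 MHz mod fs = 26 MHz.
26 MHz ≤ fs/2 = 38.3 MHz, appears at 26 MHz.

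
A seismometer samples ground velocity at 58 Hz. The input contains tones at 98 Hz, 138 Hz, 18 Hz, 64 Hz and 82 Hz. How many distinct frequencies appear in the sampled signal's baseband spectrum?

4

fs/2 = 29 Hz.
98 Hz mod fs = 40 Hz.
40 Hz > fs/2 = 29 Hz, folds to fs − 40 Hz = 18 Hz.
138 Hz mod fs = 22 Hz.
22 Hz ≤ fs/2 = 29 Hz, appears at 22 Hz.
18 Hz ≤ fs/2 = 29 Hz, passes unchanged.
64 Hz mod fs = 6 Hz.
6 Hz ≤ fs/2 = 29 Hz, appears at 6 Hz.
82 Hz mod fs = 24 Hz.
24 Hz ≤ fs/2 = 29 Hz, appears at 24 Hz.
Distinct values: {6 Hz, 18 Hz, 22 Hz, 24 Hz} → 4.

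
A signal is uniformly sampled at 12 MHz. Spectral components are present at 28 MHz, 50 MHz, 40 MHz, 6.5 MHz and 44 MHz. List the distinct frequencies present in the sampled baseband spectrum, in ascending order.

fs/2 = 6 MHz.
28 MHz mod fs = 4 MHz.
4 MHz ≤ fs/2 = 6 MHz, appears at 4 MHz.
50 MHz mod fs = 2 MHz.
2 MHz ≤ fs/2 = 6 MHz, appears at 2 MHz.
40 MHz mod fs = 4 MHz.
4 MHz ≤ fs/2 = 6 MHz, appears at 4 MHz.
6.5 MHz > fs/2 = 6 MHz, folds to fs − 6.5 MHz = 5.5 MHz.
44 MHz mod fs = 8 MHz.
8 MHz > fs/2 = 6 MHz, folds to fs − 8 MHz = 4 MHz.
Distinct values: {2 MHz, 4 MHz, 5.5 MHz}.

2 MHz, 4 MHz, 5.5 MHz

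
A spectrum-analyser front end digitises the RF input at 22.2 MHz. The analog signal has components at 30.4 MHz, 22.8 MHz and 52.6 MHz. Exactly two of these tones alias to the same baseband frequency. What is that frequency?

8.2 MHz

fs/2 = 11.1 MHz.
30.4 MHz mod fs = 8.2 MHz.
8.2 MHz ≤ fs/2 = 11.1 MHz, appears at 8.2 MHz.
22.8 MHz mod fs = 0.6 MHz.
0.6 MHz ≤ fs/2 = 11.1 MHz, appears at 0.6 MHz.
52.6 MHz mod fs = 8.2 MHz.
8.2 MHz ≤ fs/2 = 11.1 MHz, appears at 8.2 MHz.
30.4 MHz and 52.6 MHz both map to 8.2 MHz.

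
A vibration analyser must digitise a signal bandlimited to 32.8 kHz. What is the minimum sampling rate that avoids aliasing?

65.6 kHz

Nyquist rate = 2 × 32.8 kHz = 65.6 kHz.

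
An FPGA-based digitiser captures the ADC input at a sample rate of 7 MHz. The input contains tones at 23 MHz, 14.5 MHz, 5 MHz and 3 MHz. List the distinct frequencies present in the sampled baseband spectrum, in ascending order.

0.5 MHz, 2 MHz, 3 MHz

fs/2 = 3.5 MHz.
23 MHz mod fs = 2 MHz.
2 MHz ≤ fs/2 = 3.5 MHz, appears at 2 MHz.
14.5 MHz mod fs = 0.5 MHz.
0.5 MHz ≤ fs/2 = 3.5 MHz, appears at 0.5 MHz.
5 MHz > fs/2 = 3.5 MHz, folds to fs − 5 MHz = 2 MHz.
3 MHz ≤ fs/2 = 3.5 MHz, passes unchanged.
Distinct values: {0.5 MHz, 2 MHz, 3 MHz}.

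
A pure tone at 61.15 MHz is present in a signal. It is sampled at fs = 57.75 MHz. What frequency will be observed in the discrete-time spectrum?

61.15 MHz mod fs = 3.4 MHz.
3.4 MHz ≤ fs/2 = 28.875 MHz, appears at 3.4 MHz.

3.4 MHz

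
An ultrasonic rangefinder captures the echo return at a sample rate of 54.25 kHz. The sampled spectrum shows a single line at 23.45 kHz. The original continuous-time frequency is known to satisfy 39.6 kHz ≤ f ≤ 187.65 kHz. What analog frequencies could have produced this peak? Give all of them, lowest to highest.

77.7 kHz, 85.05 kHz, 131.95 kHz, 139.3 kHz, 186.2 kHz

Frequencies that alias to 23.45 kHz are k·fs ± 23.45 kHz for integer k ≥ 0.
k=0: 23.45 kHz.
k=1: 30.8 kHz, 77.7 kHz.
k=2: 85.05 kHz, 131.95 kHz.
k=3: 139.3 kHz, 186.2 kHz.
k=4: 193.55 kHz, 240.45 kHz.
Within [39.6 kHz, 187.65 kHz]: 77.7 kHz, 85.05 kHz, 131.95 kHz, 139.3 kHz, 186.2 kHz.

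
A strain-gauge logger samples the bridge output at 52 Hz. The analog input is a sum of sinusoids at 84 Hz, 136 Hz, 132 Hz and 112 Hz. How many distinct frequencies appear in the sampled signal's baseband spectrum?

3

fs/2 = 26 Hz.
84 Hz mod fs = 32 Hz.
32 Hz > fs/2 = 26 Hz, folds to fs − 32 Hz = 20 Hz.
136 Hz mod fs = 32 Hz.
32 Hz > fs/2 = 26 Hz, folds to fs − 32 Hz = 20 Hz.
132 Hz mod fs = 28 Hz.
28 Hz > fs/2 = 26 Hz, folds to fs − 28 Hz = 24 Hz.
112 Hz mod fs = 8 Hz.
8 Hz ≤ fs/2 = 26 Hz, appears at 8 Hz.
Distinct values: {8 Hz, 20 Hz, 24 Hz} → 3.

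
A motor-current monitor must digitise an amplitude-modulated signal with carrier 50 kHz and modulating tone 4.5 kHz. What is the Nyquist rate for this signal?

AM sidebands sit at fc ± fm = 45.5 kHz and 54.5 kHz.
Highest-frequency component: 54.5 kHz.
Nyquist rate = 2 × 54.5 kHz = 109 kHz.

109 kHz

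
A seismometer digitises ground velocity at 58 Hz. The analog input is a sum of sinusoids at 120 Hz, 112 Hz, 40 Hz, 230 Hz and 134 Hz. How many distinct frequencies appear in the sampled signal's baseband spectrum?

fs/2 = 29 Hz.
120 Hz mod fs = 4 Hz.
4 Hz ≤ fs/2 = 29 Hz, appears at 4 Hz.
112 Hz mod fs = 54 Hz.
54 Hz > fs/2 = 29 Hz, folds to fs − 54 Hz = 4 Hz.
40 Hz > fs/2 = 29 Hz, folds to fs − 40 Hz = 18 Hz.
230 Hz mod fs = 56 Hz.
56 Hz > fs/2 = 29 Hz, folds to fs − 56 Hz = 2 Hz.
134 Hz mod fs = 18 Hz.
18 Hz ≤ fs/2 = 29 Hz, appears at 18 Hz.
Distinct values: {2 Hz, 4 Hz, 18 Hz} → 3.

3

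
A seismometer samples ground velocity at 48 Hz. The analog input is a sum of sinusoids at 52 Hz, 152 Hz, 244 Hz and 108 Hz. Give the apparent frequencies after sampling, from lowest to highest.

fs/2 = 24 Hz.
52 Hz mod fs = 4 Hz.
4 Hz ≤ fs/2 = 24 Hz, appears at 4 Hz.
152 Hz mod fs = 8 Hz.
8 Hz ≤ fs/2 = 24 Hz, appears at 8 Hz.
244 Hz mod fs = 4 Hz.
4 Hz ≤ fs/2 = 24 Hz, appears at 4 Hz.
108 Hz mod fs = 12 Hz.
12 Hz ≤ fs/2 = 24 Hz, appears at 12 Hz.
Distinct values: {4 Hz, 8 Hz, 12 Hz}.

4 Hz, 8 Hz, 12 Hz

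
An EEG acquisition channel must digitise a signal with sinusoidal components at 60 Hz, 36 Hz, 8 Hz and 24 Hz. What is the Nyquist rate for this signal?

Highest-frequency component: 60 Hz.
Nyquist rate = 2 × 60 Hz = 120 Hz.

120 Hz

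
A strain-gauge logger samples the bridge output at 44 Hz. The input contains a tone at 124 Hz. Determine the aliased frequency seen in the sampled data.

124 Hz mod fs = 36 Hz.
36 Hz > fs/2 = 22 Hz, folds to fs − 36 Hz = 8 Hz.

8 Hz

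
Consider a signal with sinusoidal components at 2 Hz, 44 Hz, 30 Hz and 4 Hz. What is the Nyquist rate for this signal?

Highest-frequency component: 44 Hz.
Nyquist rate = 2 × 44 Hz = 88 Hz.

88 Hz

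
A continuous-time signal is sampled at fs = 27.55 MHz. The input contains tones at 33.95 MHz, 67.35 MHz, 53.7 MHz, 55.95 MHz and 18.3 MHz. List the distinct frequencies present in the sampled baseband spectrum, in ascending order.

fs/2 = 13.775 MHz.
33.95 MHz mod fs = 6.4 MHz.
6.4 MHz ≤ fs/2 = 13.775 MHz, appears at 6.4 MHz.
67.35 MHz mod fs = 12.25 MHz.
12.25 MHz ≤ fs/2 = 13.775 MHz, appears at 12.25 MHz.
53.7 MHz mod fs = 26.15 MHz.
26.15 MHz > fs/2 = 13.775 MHz, folds to fs − 26.15 MHz = 1.4 MHz.
55.95 MHz mod fs = 0.85 MHz.
0.85 MHz ≤ fs/2 = 13.775 MHz, appears at 0.85 MHz.
18.3 MHz > fs/2 = 13.775 MHz, folds to fs − 18.3 MHz = 9.25 MHz.
Distinct values: {0.85 MHz, 1.4 MHz, 6.4 MHz, 9.25 MHz, 12.25 MHz}.

0.85 MHz, 1.4 MHz, 6.4 MHz, 9.25 MHz, 12.25 MHz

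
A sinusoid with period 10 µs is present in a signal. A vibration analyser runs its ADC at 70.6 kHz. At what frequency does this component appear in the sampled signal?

T = 10 µs → f = 1/T = 100 kHz.
100 kHz mod fs = 29.4 kHz.
29.4 kHz ≤ fs/2 = 35.3 kHz, appears at 29.4 kHz.

29.4 kHz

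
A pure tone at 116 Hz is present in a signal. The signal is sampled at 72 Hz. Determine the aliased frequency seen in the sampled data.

28 Hz

116 Hz mod fs = 44 Hz.
44 Hz > fs/2 = 36 Hz, folds to fs − 44 Hz = 28 Hz.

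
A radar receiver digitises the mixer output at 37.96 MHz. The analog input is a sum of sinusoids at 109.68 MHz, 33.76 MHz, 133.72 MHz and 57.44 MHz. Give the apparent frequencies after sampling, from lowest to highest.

fs/2 = 18.98 MHz.
109.68 MHz mod fs = 33.76 MHz.
33.76 MHz > fs/2 = 18.98 MHz, folds to fs − 33.76 MHz = 4.2 MHz.
33.76 MHz > fs/2 = 18.98 MHz, folds to fs − 33.76 MHz = 4.2 MHz.
133.72 MHz mod fs = 19.84 MHz.
19.84 MHz > fs/2 = 18.98 MHz, folds to fs − 19.84 MHz = 18.12 MHz.
57.44 MHz mod fs = 19.48 MHz.
19.48 MHz > fs/2 = 18.98 MHz, folds to fs − 19.48 MHz = 18.48 MHz.
Distinct values: {4.2 MHz, 18.12 MHz, 18.48 MHz}.

4.2 MHz, 18.12 MHz, 18.48 MHz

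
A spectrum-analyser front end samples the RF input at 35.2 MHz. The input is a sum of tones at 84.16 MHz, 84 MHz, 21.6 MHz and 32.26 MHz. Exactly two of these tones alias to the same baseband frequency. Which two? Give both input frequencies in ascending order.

fs/2 = 17.6 MHz.
84.16 MHz mod fs = 13.76 MHz.
13.76 MHz ≤ fs/2 = 17.6 MHz, appears at 13.76 MHz.
84 MHz mod fs = 13.6 MHz.
13.6 MHz ≤ fs/2 = 17.6 MHz, appears at 13.6 MHz.
21.6 MHz > fs/2 = 17.6 MHz, folds to fs − 21.6 MHz = 13.6 MHz.
32.26 MHz > fs/2 = 17.6 MHz, folds to fs − 32.26 MHz = 2.94 MHz.
21.6 MHz and 84 MHz both map to 13.6 MHz.

21.6 MHz, 84 MHz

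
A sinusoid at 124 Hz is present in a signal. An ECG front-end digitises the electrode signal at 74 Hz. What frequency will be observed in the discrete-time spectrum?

124 Hz mod fs = 50 Hz.
50 Hz > fs/2 = 37 Hz, folds to fs − 50 Hz = 24 Hz.

24 Hz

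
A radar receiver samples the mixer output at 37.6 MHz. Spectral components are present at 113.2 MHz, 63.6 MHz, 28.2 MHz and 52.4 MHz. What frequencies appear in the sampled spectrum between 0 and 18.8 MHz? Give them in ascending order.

fs/2 = 18.8 MHz.
113.2 MHz mod fs = 0.4 MHz.
0.4 MHz ≤ fs/2 = 18.8 MHz, appears at 0.4 MHz.
63.6 MHz mod fs = 26 MHz.
26 MHz > fs/2 = 18.8 MHz, folds to fs − 26 MHz = 11.6 MHz.
28.2 MHz > fs/2 = 18.8 MHz, folds to fs − 28.2 MHz = 9.4 MHz.
52.4 MHz mod fs = 14.8 MHz.
14.8 MHz ≤ fs/2 = 18.8 MHz, appears at 14.8 MHz.
Distinct values: {0.4 MHz, 9.4 MHz, 11.6 MHz, 14.8 MHz}.

0.4 MHz, 9.4 MHz, 11.6 MHz, 14.8 MHz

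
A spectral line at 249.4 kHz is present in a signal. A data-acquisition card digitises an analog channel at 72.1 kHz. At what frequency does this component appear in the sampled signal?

33.1 kHz

249.4 kHz mod fs = 33.1 kHz.
33.1 kHz ≤ fs/2 = 36.05 kHz, appears at 33.1 kHz.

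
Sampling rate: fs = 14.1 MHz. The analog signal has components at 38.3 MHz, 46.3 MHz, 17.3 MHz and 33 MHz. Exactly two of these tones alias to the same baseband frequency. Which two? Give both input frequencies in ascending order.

fs/2 = 7.05 MHz.
38.3 MHz mod fs = 10.1 MHz.
10.1 MHz > fs/2 = 7.05 MHz, folds to fs − 10.1 MHz = 4 MHz.
46.3 MHz mod fs = 4 MHz.
4 MHz ≤ fs/2 = 7.05 MHz, appears at 4 MHz.
17.3 MHz mod fs = 3.2 MHz.
3.2 MHz ≤ fs/2 = 7.05 MHz, appears at 3.2 MHz.
33 MHz mod fs = 4.8 MHz.
4.8 MHz ≤ fs/2 = 7.05 MHz, appears at 4.8 MHz.
38.3 MHz and 46.3 MHz both map to 4 MHz.

38.3 MHz, 46.3 MHz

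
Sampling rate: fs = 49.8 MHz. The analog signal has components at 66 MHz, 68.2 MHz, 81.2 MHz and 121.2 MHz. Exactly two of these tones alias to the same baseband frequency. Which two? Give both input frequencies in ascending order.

68.2 MHz, 81.2 MHz

fs/2 = 24.9 MHz.
66 MHz mod fs = 16.2 MHz.
16.2 MHz ≤ fs/2 = 24.9 MHz, appears at 16.2 MHz.
68.2 MHz mod fs = 18.4 MHz.
18.4 MHz ≤ fs/2 = 24.9 MHz, appears at 18.4 MHz.
81.2 MHz mod fs = 31.4 MHz.
31.4 MHz > fs/2 = 24.9 MHz, folds to fs − 31.4 MHz = 18.4 MHz.
121.2 MHz mod fs = 21.6 MHz.
21.6 MHz ≤ fs/2 = 24.9 MHz, appears at 21.6 MHz.
68.2 MHz and 81.2 MHz both map to 18.4 MHz.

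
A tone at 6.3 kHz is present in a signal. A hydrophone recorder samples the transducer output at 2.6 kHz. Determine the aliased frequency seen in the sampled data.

6.3 kHz mod fs = 1.1 kHz.
1.1 kHz ≤ fs/2 = 1.3 kHz, appears at 1.1 kHz.

1.1 kHz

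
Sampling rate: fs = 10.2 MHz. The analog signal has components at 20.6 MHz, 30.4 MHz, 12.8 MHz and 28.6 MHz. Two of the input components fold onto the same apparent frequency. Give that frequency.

fs/2 = 5.1 MHz.
20.6 MHz mod fs = 0.2 MHz.
0.2 MHz ≤ fs/2 = 5.1 MHz, appears at 0.2 MHz.
30.4 MHz mod fs = 10 MHz.
10 MHz > fs/2 = 5.1 MHz, folds to fs − 10 MHz = 0.2 MHz.
12.8 MHz mod fs = 2.6 MHz.
2.6 MHz ≤ fs/2 = 5.1 MHz, appears at 2.6 MHz.
28.6 MHz mod fs = 8.2 MHz.
8.2 MHz > fs/2 = 5.1 MHz, folds to fs − 8.2 MHz = 2 MHz.
20.6 MHz and 30.4 MHz both map to 0.2 MHz.

0.2 MHz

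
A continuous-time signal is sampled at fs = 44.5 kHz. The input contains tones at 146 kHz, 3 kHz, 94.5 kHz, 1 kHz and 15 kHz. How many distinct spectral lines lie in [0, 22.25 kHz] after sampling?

5

fs/2 = 22.25 kHz.
146 kHz mod fs = 12.5 kHz.
12.5 kHz ≤ fs/2 = 22.25 kHz, appears at 12.5 kHz.
3 kHz ≤ fs/2 = 22.25 kHz, passes unchanged.
94.5 kHz mod fs = 5.5 kHz.
5.5 kHz ≤ fs/2 = 22.25 kHz, appears at 5.5 kHz.
1 kHz ≤ fs/2 = 22.25 kHz, passes unchanged.
15 kHz ≤ fs/2 = 22.25 kHz, passes unchanged.
Distinct values: {1 kHz, 3 kHz, 5.5 kHz, 12.5 kHz, 15 kHz} → 5.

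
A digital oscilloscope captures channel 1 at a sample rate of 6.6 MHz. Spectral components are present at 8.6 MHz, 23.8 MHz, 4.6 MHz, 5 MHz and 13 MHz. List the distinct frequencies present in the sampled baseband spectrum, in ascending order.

0.2 MHz, 1.6 MHz, 2 MHz, 2.6 MHz

fs/2 = 3.3 MHz.
8.6 MHz mod fs = 2 MHz.
2 MHz ≤ fs/2 = 3.3 MHz, appears at 2 MHz.
23.8 MHz mod fs = 4 MHz.
4 MHz > fs/2 = 3.3 MHz, folds to fs − 4 MHz = 2.6 MHz.
4.6 MHz > fs/2 = 3.3 MHz, folds to fs − 4.6 MHz = 2 MHz.
5 MHz > fs/2 = 3.3 MHz, folds to fs − 5 MHz = 1.6 MHz.
13 MHz mod fs = 6.4 MHz.
6.4 MHz > fs/2 = 3.3 MHz, folds to fs − 6.4 MHz = 0.2 MHz.
Distinct values: {0.2 MHz, 1.6 MHz, 2 MHz, 2.6 MHz}.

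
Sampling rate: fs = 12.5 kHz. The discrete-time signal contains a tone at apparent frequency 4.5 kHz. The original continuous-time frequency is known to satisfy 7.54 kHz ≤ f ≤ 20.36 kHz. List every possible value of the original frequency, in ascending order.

Frequencies that alias to 4.5 kHz are k·fs ± 4.5 kHz for integer k ≥ 0.
k=0: 4.5 kHz.
k=1: 8 kHz, 17 kHz.
k=2: 20.5 kHz, 29.5 kHz.
Within [7.54 kHz, 20.36 kHz]: 8 kHz, 17 kHz.

8 kHz, 17 kHz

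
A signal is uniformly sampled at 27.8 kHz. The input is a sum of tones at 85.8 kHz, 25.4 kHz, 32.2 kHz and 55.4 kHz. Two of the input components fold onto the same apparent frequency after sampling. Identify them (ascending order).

25.4 kHz, 85.8 kHz

fs/2 = 13.9 kHz.
85.8 kHz mod fs = 2.4 kHz.
2.4 kHz ≤ fs/2 = 13.9 kHz, appears at 2.4 kHz.
25.4 kHz > fs/2 = 13.9 kHz, folds to fs − 25.4 kHz = 2.4 kHz.
32.2 kHz mod fs = 4.4 kHz.
4.4 kHz ≤ fs/2 = 13.9 kHz, appears at 4.4 kHz.
55.4 kHz mod fs = 27.6 kHz.
27.6 kHz > fs/2 = 13.9 kHz, folds to fs − 27.6 kHz = 0.2 kHz.
25.4 kHz and 85.8 kHz both map to 2.4 kHz.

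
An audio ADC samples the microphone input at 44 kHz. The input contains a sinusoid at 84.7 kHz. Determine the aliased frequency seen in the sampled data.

3.3 kHz

84.7 kHz mod fs = 40.7 kHz.
40.7 kHz > fs/2 = 22 kHz, folds to fs − 40.7 kHz = 3.3 kHz.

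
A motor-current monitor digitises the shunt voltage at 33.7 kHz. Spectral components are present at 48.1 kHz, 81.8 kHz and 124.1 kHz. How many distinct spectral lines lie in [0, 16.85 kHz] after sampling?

2

fs/2 = 16.85 kHz.
48.1 kHz mod fs = 14.4 kHz.
14.4 kHz ≤ fs/2 = 16.85 kHz, appears at 14.4 kHz.
81.8 kHz mod fs = 14.4 kHz.
14.4 kHz ≤ fs/2 = 16.85 kHz, appears at 14.4 kHz.
124.1 kHz mod fs = 23 kHz.
23 kHz > fs/2 = 16.85 kHz, folds to fs − 23 kHz = 10.7 kHz.
Distinct values: {10.7 kHz, 14.4 kHz} → 2.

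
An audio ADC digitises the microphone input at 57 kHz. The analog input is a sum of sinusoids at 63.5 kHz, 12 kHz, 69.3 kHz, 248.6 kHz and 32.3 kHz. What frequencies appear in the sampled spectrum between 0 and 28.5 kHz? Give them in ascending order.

fs/2 = 28.5 kHz.
63.5 kHz mod fs = 6.5 kHz.
6.5 kHz ≤ fs/2 = 28.5 kHz, appears at 6.5 kHz.
12 kHz ≤ fs/2 = 28.5 kHz, passes unchanged.
69.3 kHz mod fs = 12.3 kHz.
12.3 kHz ≤ fs/2 = 28.5 kHz, appears at 12.3 kHz.
248.6 kHz mod fs = 20.6 kHz.
20.6 kHz ≤ fs/2 = 28.5 kHz, appears at 20.6 kHz.
32.3 kHz > fs/2 = 28.5 kHz, folds to fs − 32.3 kHz = 24.7 kHz.
Distinct values: {6.5 kHz, 12 kHz, 12.3 kHz, 20.6 kHz, 24.7 kHz}.

6.5 kHz, 12 kHz, 12.3 kHz, 20.6 kHz, 24.7 kHz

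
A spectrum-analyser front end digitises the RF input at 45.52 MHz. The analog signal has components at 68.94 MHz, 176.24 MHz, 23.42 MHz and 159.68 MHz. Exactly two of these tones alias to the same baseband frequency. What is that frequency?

22.1 MHz

fs/2 = 22.76 MHz.
68.94 MHz mod fs = 23.42 MHz.
23.42 MHz > fs/2 = 22.76 MHz, folds to fs − 23.42 MHz = 22.1 MHz.
176.24 MHz mod fs = 39.68 MHz.
39.68 MHz > fs/2 = 22.76 MHz, folds to fs − 39.68 MHz = 5.84 MHz.
23.42 MHz > fs/2 = 22.76 MHz, folds to fs − 23.42 MHz = 22.1 MHz.
159.68 MHz mod fs = 23.12 MHz.
23.12 MHz > fs/2 = 22.76 MHz, folds to fs − 23.12 MHz = 22.4 MHz.
23.42 MHz and 68.94 MHz both map to 22.1 MHz.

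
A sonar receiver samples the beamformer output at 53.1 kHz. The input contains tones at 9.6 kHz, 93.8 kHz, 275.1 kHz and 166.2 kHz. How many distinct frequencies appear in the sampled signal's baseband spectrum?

3

fs/2 = 26.55 kHz.
9.6 kHz ≤ fs/2 = 26.55 kHz, passes unchanged.
93.8 kHz mod fs = 40.7 kHz.
40.7 kHz > fs/2 = 26.55 kHz, folds to fs − 40.7 kHz = 12.4 kHz.
275.1 kHz mod fs = 9.6 kHz.
9.6 kHz ≤ fs/2 = 26.55 kHz, appears at 9.6 kHz.
166.2 kHz mod fs = 6.9 kHz.
6.9 kHz ≤ fs/2 = 26.55 kHz, appears at 6.9 kHz.
Distinct values: {6.9 kHz, 9.6 kHz, 12.4 kHz} → 3.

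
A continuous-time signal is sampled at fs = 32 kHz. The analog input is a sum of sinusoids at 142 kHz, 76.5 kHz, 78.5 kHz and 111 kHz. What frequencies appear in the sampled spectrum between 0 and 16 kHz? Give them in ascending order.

fs/2 = 16 kHz.
142 kHz mod fs = 14 kHz.
14 kHz ≤ fs/2 = 16 kHz, appears at 14 kHz.
76.5 kHz mod fs = 12.5 kHz.
12.5 kHz ≤ fs/2 = 16 kHz, appears at 12.5 kHz.
78.5 kHz mod fs = 14.5 kHz.
14.5 kHz ≤ fs/2 = 16 kHz, appears at 14.5 kHz.
111 kHz mod fs = 15 kHz.
15 kHz ≤ fs/2 = 16 kHz, appears at 15 kHz.
Distinct values: {12.5 kHz, 14 kHz, 14.5 kHz, 15 kHz}.

12.5 kHz, 14 kHz, 14.5 kHz, 15 kHz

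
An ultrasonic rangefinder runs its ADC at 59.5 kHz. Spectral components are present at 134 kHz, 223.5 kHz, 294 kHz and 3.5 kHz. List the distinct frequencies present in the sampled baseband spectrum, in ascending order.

fs/2 = 29.75 kHz.
134 kHz mod fs = 15 kHz.
15 kHz ≤ fs/2 = 29.75 kHz, appears at 15 kHz.
223.5 kHz mod fs = 45 kHz.
45 kHz > fs/2 = 29.75 kHz, folds to fs − 45 kHz = 14.5 kHz.
294 kHz mod fs = 56 kHz.
56 kHz > fs/2 = 29.75 kHz, folds to fs − 56 kHz = 3.5 kHz.
3.5 kHz ≤ fs/2 = 29.75 kHz, passes unchanged.
Distinct values: {3.5 kHz, 14.5 kHz, 15 kHz}.

3.5 kHz, 14.5 kHz, 15 kHz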